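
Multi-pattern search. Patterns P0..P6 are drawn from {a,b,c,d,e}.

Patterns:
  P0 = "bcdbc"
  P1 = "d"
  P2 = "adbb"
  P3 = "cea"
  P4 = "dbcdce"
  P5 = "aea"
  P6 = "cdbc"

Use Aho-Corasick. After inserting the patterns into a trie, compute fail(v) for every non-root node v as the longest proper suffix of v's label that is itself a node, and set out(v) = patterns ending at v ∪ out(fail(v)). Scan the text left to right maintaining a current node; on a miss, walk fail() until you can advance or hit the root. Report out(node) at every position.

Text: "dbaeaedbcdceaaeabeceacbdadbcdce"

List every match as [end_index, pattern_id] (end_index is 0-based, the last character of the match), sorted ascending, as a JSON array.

Construct AC machine:
Trie nodes:
  n0 'ε': a→7 b→1 c→11 d→6
  n1 'b': c→2
  n2 'bc': d→3
  n3 'bcd': b→4
  n4 'bcdb': c→5
  n5 'bcdbc': ·  ←P0
  n6 'd': b→14  ←P1
  n7 'a': d→8 e→19
  n8 'ad': b→9
  n9 'adb': b→10
  n10 'adbb': ·  ←P2
  n11 'c': d→21 e→12
  n12 'ce': a→13
  n13 'cea': ·  ←P3
  n14 'db': c→15
  n15 'dbc': d→16
  n16 'dbcd': c→17
  n17 'dbcdc': e→18
  n18 'dbcdce': ·  ←P4
  n19 'ae': a→20
  n20 'aea': ·  ←P5
  n21 'cd': b→22
  n22 'cdb': c→23
  n23 'cdbc': ·  ←P6

BFS fail/out derivation:
  fail(1) 'b': from fail(0)=0 chase 'b': 0 ⇒ 0;  out=∅∪out(0)=∅
  fail(6) 'd': from fail(0)=0 chase 'd': 0 ⇒ 0;  out={1}∪out(0)={1}
  fail(7) 'a': from fail(0)=0 chase 'a': 0 ⇒ 0;  out=∅∪out(0)=∅
  fail(11) 'c': from fail(0)=0 chase 'c': 0 ⇒ 0;  out=∅∪out(0)=∅
  fail(2) 'bc': from fail(1)=0 chase 'c': 0 ⇒ 11;  out=∅∪out(11)=∅
  fail(8) 'ad': from fail(7)=0 chase 'd': 0 ⇒ 6;  out=∅∪out(6)={1}
  fail(12) 'ce': from fail(11)=0 chase 'e': 0 ⇒ 0;  out=∅∪out(0)=∅
  fail(14) 'db': from fail(6)=0 chase 'b': 0 ⇒ 1;  out=∅∪out(1)=∅
  fail(19) 'ae': from fail(7)=0 chase 'e': 0 ⇒ 0;  out=∅∪out(0)=∅
  fail(21) 'cd': from fail(11)=0 chase 'd': 0 ⇒ 6;  out=∅∪out(6)={1}
  fail(3) 'bcd': from fail(2)=11 chase 'd': 11 ⇒ 21;  out=∅∪out(21)={1}
  fail(9) 'adb': from fail(8)=6 chase 'b': 6 ⇒ 14;  out=∅∪out(14)=∅
  fail(13) 'cea': from fail(12)=0 chase 'a': 0 ⇒ 7;  out={3}∪out(7)={3}
  fail(15) 'dbc': from fail(14)=1 chase 'c': 1 ⇒ 2;  out=∅∪out(2)=∅
  fail(20) 'aea': from fail(19)=0 chase 'a': 0 ⇒ 7;  out={5}∪out(7)={5}
  fail(22) 'cdb': from fail(21)=6 chase 'b': 6 ⇒ 14;  out=∅∪out(14)=∅
  fail(4) 'bcdb': from fail(3)=21 chase 'b': 21 ⇒ 22;  out=∅∪out(22)=∅
  fail(10) 'adbb': from fail(9)=14 chase 'b': 14→1→0 ⇒ 1;  out={2}∪out(1)={2}
  fail(16) 'dbcd': from fail(15)=2 chase 'd': 2 ⇒ 3;  out=∅∪out(3)={1}
  fail(23) 'cdbc': from fail(22)=14 chase 'c': 14 ⇒ 15;  out={6}∪out(15)={6}
  fail(5) 'bcdbc': from fail(4)=22 chase 'c': 22 ⇒ 23;  out={0}∪out(23)={0,6}
  fail(17) 'dbcdc': from fail(16)=3 chase 'c': 3→21→6→0 ⇒ 11;  out=∅∪out(11)=∅
  fail(18) 'dbcdce': from fail(17)=11 chase 'e': 11 ⇒ 12;  out={4}∪out(12)={4}

Scan:
pos 0 'd': at 6  emit P1@[0:0]
pos 1 'b': at 14
pos 2 'a': at 7 (fail-walked)
pos 3 'e': at 19
pos 4 'a': at 20  emit P5@[2:4]
pos 5 'e': at 19 (fail-walked)
pos 6 'd': at 6 (fail-walked)  emit P1@[6:6]
pos 7 'b': at 14
pos 8 'c': at 15
pos 9 'd': at 16  emit P1@[9:9]
pos 10 'c': at 17
pos 11 'e': at 18  emit P4@[6:11]
pos 12 'a': at 13 (fail-walked)  emit P3@[10:12]
pos 13 'a': at 7 (fail-walked)
pos 14 'e': at 19
pos 15 'a': at 20  emit P5@[13:15]
pos 16 'b': at 1 (fail-walked)
pos 17 'e': at 0 (fail-walked)
pos 18 'c': at 11
pos 19 'e': at 12
pos 20 'a': at 13  emit P3@[18:20]
pos 21 'c': at 11 (fail-walked)
pos 22 'b': at 1 (fail-walked)
pos 23 'd': at 6 (fail-walked)  emit P1@[23:23]
pos 24 'a': at 7 (fail-walked)
pos 25 'd': at 8  emit P1@[25:25]
pos 26 'b': at 9
pos 27 'c': at 15 (fail-walked)
pos 28 'd': at 16  emit P1@[28:28]
pos 29 'c': at 17
pos 30 'e': at 18  emit P4@[25:30]

Matches: [[0,1],[4,5],[6,1],[9,1],[11,4],[12,3],[15,5],[20,3],[23,1],[25,1],[28,1],[30,4]]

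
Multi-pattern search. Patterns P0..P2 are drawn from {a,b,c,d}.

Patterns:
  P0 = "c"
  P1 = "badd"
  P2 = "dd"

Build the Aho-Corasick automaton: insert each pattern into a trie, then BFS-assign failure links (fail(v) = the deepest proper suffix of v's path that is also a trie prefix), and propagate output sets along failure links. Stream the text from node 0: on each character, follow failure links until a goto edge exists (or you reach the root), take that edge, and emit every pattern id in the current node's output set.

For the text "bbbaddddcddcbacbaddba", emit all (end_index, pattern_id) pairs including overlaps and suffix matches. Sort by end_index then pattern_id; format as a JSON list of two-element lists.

Construct AC machine:
Trie (insert patterns):
  n0 'ε': b→2 c→1 d→6
  n1 'c': ·  [P0 ends]
  n2 'b': a→3
  n3 'ba': d→4
  n4 'bad': d→5
  n5 'badd': ·  [P1 ends]
  n6 'd': d→7
  n7 'dd': ·  [P2 ends]

Failure links (BFS by depth):
  n1('c'): parent n0 fail=0; on 'c' 0 → fail=0;  out {0}∪∅={0}
  n2('b'): parent n0 fail=0; on 'b' 0 → fail=0;  out ∅∪∅=∅
  n6('d'): parent n0 fail=0; on 'd' 0 → fail=0;  out ∅∪∅=∅
  n3('ba'): parent n2 fail=0; on 'a' 0 → fail=0;  out ∅∪∅=∅
  n7('dd'): parent n6 fail=0; on 'd' 0 → fail=6;  out {2}∪∅={2}
  n4('bad'): parent n3 fail=0; on 'd' 0 → fail=6;  out ∅∪∅=∅
  n5('badd'): parent n4 fail=6; on 'd' 6 → fail=7;  out {1}∪{2}={1,2}

Text stream:
[0] read 'b'  n0⇒n2
[1] read 'b'  n2⇒n2 ·f
[2] read 'b'  n2⇒n2 ·f
[3] read 'a'  n2⇒n3
[4] read 'd'  n3⇒n4
[5] read 'd'  n4⇒n5  emit P1@[2:5],P2@[4:5]
[6] read 'd'  n5⇒n7 ·f  emit P2@[5:6]
[7] read 'd'  n7⇒n7 ·f  emit P2@[6:7]
[8] read 'c'  n7⇒n1 ·f  emit P0@[8:8]
[9] read 'd'  n1⇒n6 ·f
[10] read 'd'  n6⇒n7  emit P2@[9:10]
[11] read 'c'  n7⇒n1 ·f  emit P0@[11:11]
[12] read 'b'  n1⇒n2 ·f
[13] read 'a'  n2⇒n3
[14] read 'c'  n3⇒n1 ·f  emit P0@[14:14]
[15] read 'b'  n1⇒n2 ·f
[16] read 'a'  n2⇒n3
[17] read 'd'  n3⇒n4
[18] read 'd'  n4⇒n5  emit P1@[15:18],P2@[17:18]
[19] read 'b'  n5⇒n2 ·f
[20] read 'a'  n2⇒n3

All matches (sorted): [[5,1],[5,2],[6,2],[7,2],[8,0],[10,2],[11,0],[14,0],[18,1],[18,2]]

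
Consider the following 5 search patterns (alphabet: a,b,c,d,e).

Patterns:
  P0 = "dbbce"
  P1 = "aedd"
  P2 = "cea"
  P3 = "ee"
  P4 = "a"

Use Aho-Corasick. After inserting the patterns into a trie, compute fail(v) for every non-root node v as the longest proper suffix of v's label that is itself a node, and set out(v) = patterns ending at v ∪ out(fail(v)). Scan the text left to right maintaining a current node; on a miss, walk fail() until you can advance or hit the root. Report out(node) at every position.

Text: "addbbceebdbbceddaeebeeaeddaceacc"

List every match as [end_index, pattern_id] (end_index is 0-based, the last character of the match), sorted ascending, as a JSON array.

Build automaton:
Trie (insert patterns):
  n0 'ε': a→6 c→10 d→1 e→13
  n1 'd': b→2
  n2 'db': b→3
  n3 'dbb': c→4
  n4 'dbbc': e→5
  n5 'dbbce': ·  [P0 ends]
  n6 'a': e→7  [P4 ends]
  n7 'ae': d→8
  n8 'aed': d→9
  n9 'aedd': ·  [P1 ends]
  n10 'c': e→11
  n11 'ce': a→12
  n12 'cea': ·  [P2 ends]
  n13 'e': e→14
  n14 'ee': ·  [P3 ends]

Failure links (BFS by depth):
  n1('d'): parent n0 fail=0; on 'd' 0 → fail=0;  out ∅∪∅=∅
  n6('a'): parent n0 fail=0; on 'a' 0 → fail=0;  out {4}∪∅={4}
  n10('c'): parent n0 fail=0; on 'c' 0 → fail=0;  out ∅∪∅=∅
  n13('e'): parent n0 fail=0; on 'e' 0 → fail=0;  out ∅∪∅=∅
  n2('db'): parent n1 fail=0; on 'b' 0 → fail=0;  out ∅∪∅=∅
  n7('ae'): parent n6 fail=0; on 'e' 0 → fail=13;  out ∅∪∅=∅
  n11('ce'): parent n10 fail=0; on 'e' 0 → fail=13;  out ∅∪∅=∅
  n14('ee'): parent n13 fail=0; on 'e' 0 → fail=13;  out {3}∪∅={3}
  n3('dbb'): parent n2 fail=0; on 'b' 0 → fail=0;  out ∅∪∅=∅
  n8('aed'): parent n7 fail=13; on 'd' 13→0 → fail=1;  out ∅∪∅=∅
  n12('cea'): parent n11 fail=13; on 'a' 13→0 → fail=6;  out {2}∪{4}={2,4}
  n4('dbbc'): parent n3 fail=0; on 'c' 0 → fail=10;  out ∅∪∅=∅
  n9('aedd'): parent n8 fail=1; on 'd' 1→0 → fail=1;  out {1}∪∅={1}
  n5('dbbce'): parent n4 fail=10; on 'e' 10 → fail=11;  out {0}∪∅={0}

Run:
[0] read 'a'  n0⇒n6  emit P4@[0:0]
[1] read 'd'  n6⇒n1 (via fail)
[2] read 'd'  n1⇒n1 (via fail)
[3] read 'b'  n1⇒n2
[4] read 'b'  n2⇒n3
[5] read 'c'  n3⇒n4
[6] read 'e'  n4⇒n5  emit P0@[2:6]
[7] read 'e'  n5⇒n14 (via fail)  emit P3@[6:7]
[8] read 'b'  n14⇒n0 (via fail)
[9] read 'd'  n0⇒n1
[10] read 'b'  n1⇒n2
[11] read 'b'  n2⇒n3
[12] read 'c'  n3⇒n4
[13] read 'e'  n4⇒n5  emit P0@[9:13]
[14] read 'd'  n5⇒n1 (via fail)
[15] read 'd'  n1⇒n1 (via fail)
[16] read 'a'  n1⇒n6 (via fail)  emit P4@[16:16]
[17] read 'e'  n6⇒n7
[18] read 'e'  n7⇒n14 (via fail)  emit P3@[17:18]
[19] read 'b'  n14⇒n0 (via fail)
[20] read 'e'  n0⇒n13
[21] read 'e'  n13⇒n14  emit P3@[20:21]
[22] read 'a'  n14⇒n6 (via fail)  emit P4@[22:22]
[23] read 'e'  n6⇒n7
[24] read 'd'  n7⇒n8
[25] read 'd'  n8⇒n9  emit P1@[22:25]
[26] read 'a'  n9⇒n6 (via fail)  emit P4@[26:26]
[27] read 'c'  n6⇒n10 (via fail)
[28] read 'e'  n10⇒n11
[29] read 'a'  n11⇒n12  emit P2@[27:29],P4@[29:29]
[30] read 'c'  n12⇒n10 (via fail)
[31] read 'c'  n10⇒n10 (via fail)

All matches (sorted): [[0,4],[6,0],[7,3],[13,0],[16,4],[18,3],[21,3],[22,4],[25,1],[26,4],[29,2],[29,4]]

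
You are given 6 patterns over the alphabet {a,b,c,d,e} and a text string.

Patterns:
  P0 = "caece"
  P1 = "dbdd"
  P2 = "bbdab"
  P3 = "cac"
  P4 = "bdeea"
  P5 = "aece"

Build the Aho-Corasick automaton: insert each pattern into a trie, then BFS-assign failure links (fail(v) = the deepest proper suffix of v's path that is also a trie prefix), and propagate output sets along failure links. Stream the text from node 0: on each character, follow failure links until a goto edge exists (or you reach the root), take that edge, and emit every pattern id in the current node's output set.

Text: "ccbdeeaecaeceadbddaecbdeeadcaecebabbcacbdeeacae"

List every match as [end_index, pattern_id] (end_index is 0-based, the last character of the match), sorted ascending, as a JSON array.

Build automaton:
Trie nodes:
  n0 'ε': a→20 b→10 c→1 d→6
  n1 'c': a→2
  n2 'ca': c→15 e→3
  n3 'cae': c→4
  n4 'caec': e→5
  n5 'caece': ·  [P0 ends]
  n6 'd': b→7
  n7 'db': d→8
  n8 'dbd': d→9
  n9 'dbdd': ·  [P1 ends]
  n10 'b': b→11 d→16
  n11 'bb': d→12
  n12 'bbd': a→13
  n13 'bbda': b→14
  n14 'bbdab': ·  [P2 ends]
  n15 'cac': ·  [P3 ends]
  n16 'bd': e→17
  n17 'bde': e→18
  n18 'bdee': a→19
  n19 'bdeea': ·  [P4 ends]
  n20 'a': e→21
  n21 'ae': c→22
  n22 'aec': e→23
  n23 'aece': ·  [P5 ends]

Failure links (BFS by depth):
  n1('c'): parent n0 fail=0; on 'c' 0 → fail=0;  out ∅∪∅=∅
  n6('d'): parent n0 fail=0; on 'd' 0 → fail=0;  out ∅∪∅=∅
  n10('b'): parent n0 fail=0; on 'b' 0 → fail=0;  out ∅∪∅=∅
  n20('a'): parent n0 fail=0; on 'a' 0 → fail=0;  out ∅∪∅=∅
  n2('ca'): parent n1 fail=0; on 'a' 0 → fail=20;  out ∅∪∅=∅
  n7('db'): parent n6 fail=0; on 'b' 0 → fail=10;  out ∅∪∅=∅
  n11('bb'): parent n10 fail=0; on 'b' 0 → fail=10;  out ∅∪∅=∅
  n16('bd'): parent n10 fail=0; on 'd' 0 → fail=6;  out ∅∪∅=∅
  n21('ae'): parent n20 fail=0; on 'e' 0 → fail=0;  out ∅∪∅=∅
  n3('cae'): parent n2 fail=20; on 'e' 20 → fail=21;  out ∅∪∅=∅
  n8('dbd'): parent n7 fail=10; on 'd' 10 → fail=16;  out ∅∪∅=∅
  n12('bbd'): parent n11 fail=10; on 'd' 10 → fail=16;  out ∅∪∅=∅
  n15('cac'): parent n2 fail=20; on 'c' 20→0 → fail=1;  out {3}∪∅={3}
  n17('bde'): parent n16 fail=6; on 'e' 6→0 → fail=0;  out ∅∪∅=∅
  n22('aec'): parent n21 fail=0; on 'c' 0 → fail=1;  out ∅∪∅=∅
  n4('caec'): parent n3 fail=21; on 'c' 21 → fail=22;  out ∅∪∅=∅
  n9('dbdd'): parent n8 fail=16; on 'd' 16→6→0 → fail=6;  out {1}∪∅={1}
  n13('bbda'): parent n12 fail=16; on 'a' 16→6→0 → fail=20;  out ∅∪∅=∅
  n18('bdee'): parent n17 fail=0; on 'e' 0 → fail=0;  out ∅∪∅=∅
  n23('aece'): parent n22 fail=1; on 'e' 1→0 → fail=0;  out {5}∪∅={5}
  n5('caece'): parent n4 fail=22; on 'e' 22 → fail=23;  out {0}∪{5}={0,5}
  n14('bbdab'): parent n13 fail=20; on 'b' 20→0 → fail=10;  out {2}∪∅={2}
  n19('bdeea'): parent n18 fail=0; on 'a' 0 → fail=20;  out {4}∪∅={4}

Run:
[0] read 'c'  n0⇒n1
[1] read 'c'  n1⇒n1 (via fail)
[2] read 'b'  n1⇒n10 (via fail)
[3] read 'd'  n10⇒n16
[4] read 'e'  n16⇒n17
[5] read 'e'  n17⇒n18
[6] read 'a'  n18⇒n19  ** P4@[2:6]
[7] read 'e'  n19⇒n21 (via fail)
[8] read 'c'  n21⇒n22
[9] read 'a'  n22⇒n2 (via fail)
[10] read 'e'  n2⇒n3
[11] read 'c'  n3⇒n4
[12] read 'e'  n4⇒n5  ** P0@[8:12],P5@[9:12]
[13] read 'a'  n5⇒n20 (via fail)
[14] read 'd'  n20⇒n6 (via fail)
[15] read 'b'  n6⇒n7
[16] read 'd'  n7⇒n8
[17] read 'd'  n8⇒n9  ** P1@[14:17]
[18] read 'a'  n9⇒n20 (via fail)
[19] read 'e'  n20⇒n21
[20] read 'c'  n21⇒n22
[21] read 'b'  n22⇒n10 (via fail)
[22] read 'd'  n10⇒n16
[23] read 'e'  n16⇒n17
[24] read 'e'  n17⇒n18
[25] read 'a'  n18⇒n19  ** P4@[21:25]
[26] read 'd'  n19⇒n6 (via fail)
[27] read 'c'  n6⇒n1 (via fail)
[28] read 'a'  n1⇒n2
[29] read 'e'  n2⇒n3
[30] read 'c'  n3⇒n4
[31] read 'e'  n4⇒n5  ** P0@[27:31],P5@[28:31]
[32] read 'b'  n5⇒n10 (via fail)
[33] read 'a'  n10⇒n20 (via fail)
[34] read 'b'  n20⇒n10 (via fail)
[35] read 'b'  n10⇒n11
[36] read 'c'  n11⇒n1 (via fail)
[37] read 'a'  n1⇒n2
[38] read 'c'  n2⇒n15  ** P3@[36:38]
[39] read 'b'  n15⇒n10 (via fail)
[40] read 'd'  n10⇒n16
[41] read 'e'  n16⇒n17
[42] read 'e'  n17⇒n18
[43] read 'a'  n18⇒n19  ** P4@[39:43]
[44] read 'c'  n19⇒n1 (via fail)
[45] read 'a'  n1⇒n2
[46] read 'e'  n2⇒n3

Result: [[6,4],[12,0],[12,5],[17,1],[25,4],[31,0],[31,5],[38,3],[43,4]]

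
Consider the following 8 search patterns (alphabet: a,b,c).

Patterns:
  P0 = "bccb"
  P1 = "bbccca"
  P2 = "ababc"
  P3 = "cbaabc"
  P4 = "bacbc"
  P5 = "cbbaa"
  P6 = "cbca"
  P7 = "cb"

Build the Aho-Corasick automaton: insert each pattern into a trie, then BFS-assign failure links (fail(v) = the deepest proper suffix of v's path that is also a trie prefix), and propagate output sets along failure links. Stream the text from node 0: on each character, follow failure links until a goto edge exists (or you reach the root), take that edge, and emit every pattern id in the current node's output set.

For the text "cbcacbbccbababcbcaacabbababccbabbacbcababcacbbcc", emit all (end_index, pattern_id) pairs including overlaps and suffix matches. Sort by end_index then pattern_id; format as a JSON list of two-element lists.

Build automaton:
Trie (insert patterns):
  n0 'ε': a→10 b→1 c→15
  n1 'b': a→21 b→5 c→2
  n2 'bc': c→3
  n3 'bcc': b→4
  n4 'bccb': ·  [P0 ends]
  n5 'bb': c→6
  n6 'bbc': c→7
  n7 'bbcc': c→8
  n8 'bbccc': a→9
  n9 'bbccca': ·  [P1 ends]
  n10 'a': b→11
  n11 'ab': a→12
  n12 'aba': b→13
  n13 'abab': c→14
  n14 'ababc': ·  [P2 ends]
  n15 'c': b→16
  n16 'cb': a→17 b→25 c→28  [P7 ends]
  n17 'cba': a→18
  n18 'cbaa': b→19
  n19 'cbaab': c→20
  n20 'cbaabc': ·  [P3 ends]
  n21 'ba': c→22
  n22 'bac': b→23
  n23 'bacb': c→24
  n24 'bacbc': ·  [P4 ends]
  n25 'cbb': a→26
  n26 'cbba': a→27
  n27 'cbbaa': ·  [P5 ends]
  n28 'cbc': a→29
  n29 'cbca': ·  [P6 ends]

Failure links (BFS by depth):
  fail(1) 'b': from fail(0)=0 chase 'b': 0 ⇒ 0;  out=∅∪out(0)=∅
  fail(10) 'a': from fail(0)=0 chase 'a': 0 ⇒ 0;  out=∅∪out(0)=∅
  fail(15) 'c': from fail(0)=0 chase 'c': 0 ⇒ 0;  out=∅∪out(0)=∅
  fail(2) 'bc': from fail(1)=0 chase 'c': 0 ⇒ 15;  out=∅∪out(15)=∅
  fail(5) 'bb': from fail(1)=0 chase 'b': 0 ⇒ 1;  out=∅∪out(1)=∅
  fail(11) 'ab': from fail(10)=0 chase 'b': 0 ⇒ 1;  out=∅∪out(1)=∅
  fail(16) 'cb': from fail(15)=0 chase 'b': 0 ⇒ 1;  out={7}∪out(1)={7}
  fail(21) 'ba': from fail(1)=0 chase 'a': 0 ⇒ 10;  out=∅∪out(10)=∅
  fail(3) 'bcc': from fail(2)=15 chase 'c': 15→0 ⇒ 15;  out=∅∪out(15)=∅
  fail(6) 'bbc': from fail(5)=1 chase 'c': 1 ⇒ 2;  out=∅∪out(2)=∅
  fail(12) 'aba': from fail(11)=1 chase 'a': 1 ⇒ 21;  out=∅∪out(21)=∅
  fail(17) 'cba': from fail(16)=1 chase 'a': 1 ⇒ 21;  out=∅∪out(21)=∅
  fail(22) 'bac': from fail(21)=10 chase 'c': 10→0 ⇒ 15;  out=∅∪out(15)=∅
  fail(25) 'cbb': from fail(16)=1 chase 'b': 1 ⇒ 5;  out=∅∪out(5)=∅
  fail(28) 'cbc': from fail(16)=1 chase 'c': 1 ⇒ 2;  out=∅∪out(2)=∅
  fail(4) 'bccb': from fail(3)=15 chase 'b': 15 ⇒ 16;  out={0}∪out(16)={0,7}
  fail(7) 'bbcc': from fail(6)=2 chase 'c': 2 ⇒ 3;  out=∅∪out(3)=∅
  fail(13) 'abab': from fail(12)=21 chase 'b': 21→10 ⇒ 11;  out=∅∪out(11)=∅
  fail(18) 'cbaa': from fail(17)=21 chase 'a': 21→10→0 ⇒ 10;  out=∅∪out(10)=∅
  fail(23) 'bacb': from fail(22)=15 chase 'b': 15 ⇒ 16;  out=∅∪out(16)={7}
  fail(26) 'cbba': from fail(25)=5 chase 'a': 5→1 ⇒ 21;  out=∅∪out(21)=∅
  fail(29) 'cbca': from fail(28)=2 chase 'a': 2→15→0 ⇒ 10;  out={6}∪out(10)={6}
  fail(8) 'bbccc': from fail(7)=3 chase 'c': 3→15→0 ⇒ 15;  out=∅∪out(15)=∅
  fail(14) 'ababc': from fail(13)=11 chase 'c': 11→1 ⇒ 2;  out={2}∪out(2)={2}
  fail(19) 'cbaab': from fail(18)=10 chase 'b': 10 ⇒ 11;  out=∅∪out(11)=∅
  fail(24) 'bacbc': from fail(23)=16 chase 'c': 16 ⇒ 28;  out={4}∪out(28)={4}
  fail(27) 'cbbaa': from fail(26)=21 chase 'a': 21→10→0 ⇒ 10;  out={5}∪out(10)={5}
  fail(9) 'bbccca': from fail(8)=15 chase 'a': 15→0 ⇒ 10;  out={1}∪out(10)={1}
  fail(20) 'cbaabc': from fail(19)=11 chase 'c': 11→1 ⇒ 2;  out={3}∪out(2)={3}

Text stream:
pos 0 'c': at 15
pos 1 'b': at 16  emit P7@[0:1]
pos 2 'c': at 28
pos 3 'a': at 29  emit P6@[0:3]
pos 4 'c': at 15 ·f
pos 5 'b': at 16  emit P7@[4:5]
pos 6 'b': at 25
pos 7 'c': at 6 ·f
pos 8 'c': at 7
pos 9 'b': at 4 ·f  emit P0@[6:9],P7@[8:9]
pos 10 'a': at 17 ·f
pos 11 'b': at 11 ·f
pos 12 'a': at 12
pos 13 'b': at 13
pos 14 'c': at 14  emit P2@[10:14]
pos 15 'b': at 16 ·f  emit P7@[14:15]
pos 16 'c': at 28
pos 17 'a': at 29  emit P6@[14:17]
pos 18 'a': at 10 ·f
pos 19 'c': at 15 ·f
pos 20 'a': at 10 ·f
pos 21 'b': at 11
pos 22 'b': at 5 ·f
pos 23 'a': at 21 ·f
pos 24 'b': at 11 ·f
pos 25 'a': at 12
pos 26 'b': at 13
pos 27 'c': at 14  emit P2@[23:27]
pos 28 'c': at 3 ·f
pos 29 'b': at 4  emit P0@[26:29],P7@[28:29]
pos 30 'a': at 17 ·f
pos 31 'b': at 11 ·f
pos 32 'b': at 5 ·f
pos 33 'a': at 21 ·f
pos 34 'c': at 22
pos 35 'b': at 23  emit P7@[34:35]
pos 36 'c': at 24  emit P4@[32:36]
pos 37 'a': at 29 ·f  emit P6@[34:37]
pos 38 'b': at 11 ·f
pos 39 'a': at 12
pos 40 'b': at 13
pos 41 'c': at 14  emit P2@[37:41]
pos 42 'a': at 10 ·f
pos 43 'c': at 15 ·f
pos 44 'b': at 16  emit P7@[43:44]
pos 45 'b': at 25
pos 46 'c': at 6 ·f
pos 47 'c': at 7

All matches (sorted): [[1,7],[3,6],[5,7],[9,0],[9,7],[14,2],[15,7],[17,6],[27,2],[29,0],[29,7],[35,7],[36,4],[37,6],[41,2],[44,7]]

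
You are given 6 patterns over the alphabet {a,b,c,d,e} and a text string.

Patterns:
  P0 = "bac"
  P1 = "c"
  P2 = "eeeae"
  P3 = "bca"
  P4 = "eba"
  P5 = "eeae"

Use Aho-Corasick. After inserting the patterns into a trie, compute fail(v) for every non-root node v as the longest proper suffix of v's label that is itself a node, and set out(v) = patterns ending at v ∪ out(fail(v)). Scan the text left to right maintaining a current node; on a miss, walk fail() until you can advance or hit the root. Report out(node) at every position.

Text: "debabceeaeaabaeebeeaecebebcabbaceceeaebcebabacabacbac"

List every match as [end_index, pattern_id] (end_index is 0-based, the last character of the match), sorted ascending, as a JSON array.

Build:
Trie nodes:
  0='ε' goto b→1 c→4 e→5
  1='b' goto a→2 c→10
  2='ba' goto c→3
  3='bac' goto ·  ←P0
  4='c' goto ·  ←P1
  5='e' goto b→12 e→6
  6='ee' goto a→14 e→7
  7='eee' goto a→8
  8='eeea' goto e→9
  9='eeeae' goto ·  ←P2
  10='bc' goto a→11
  11='bca' goto ·  ←P3
  12='eb' goto a→13
  13='eba' goto ·  ←P4
  14='eea' goto e→15
  15='eeae' goto ·  ←P5

Failure links (BFS by depth):
  n1('b'): parent n0 fail=0; on 'b' 0 → fail=0;  out ∅∪∅=∅
  n4('c'): parent n0 fail=0; on 'c' 0 → fail=0;  out {1}∪∅={1}
  n5('e'): parent n0 fail=0; on 'e' 0 → fail=0;  out ∅∪∅=∅
  n2('ba'): parent n1 fail=0; on 'a' 0 → fail=0;  out ∅∪∅=∅
  n6('ee'): parent n5 fail=0; on 'e' 0 → fail=5;  out ∅∪∅=∅
  n10('bc'): parent n1 fail=0; on 'c' 0 → fail=4;  out ∅∪{1}={1}
  n12('eb'): parent n5 fail=0; on 'b' 0 → fail=1;  out ∅∪∅=∅
  n3('bac'): parent n2 fail=0; on 'c' 0 → fail=4;  out {0}∪{1}={0,1}
  n7('eee'): parent n6 fail=5; on 'e' 5 → fail=6;  out ∅∪∅=∅
  n11('bca'): parent n10 fail=4; on 'a' 4→0 → fail=0;  out {3}∪∅={3}
  n13('eba'): parent n12 fail=1; on 'a' 1 → fail=2;  out {4}∪∅={4}
  n14('eea'): parent n6 fail=5; on 'a' 5→0 → fail=0;  out ∅∪∅=∅
  n8('eeea'): parent n7 fail=6; on 'a' 6 → fail=14;  out ∅∪∅=∅
  n15('eeae'): parent n14 fail=0; on 'e' 0 → fail=5;  out {5}∪∅={5}
  n9('eeeae'): parent n8 fail=14; on 'e' 14 → fail=15;  out {2}∪{5}={2,5}

Text stream:
[0] read 'd'  n0⇒n0
[1] read 'e'  n0⇒n5
[2] read 'b'  n5⇒n12
[3] read 'a'  n12⇒n13  ** P4@[1:3]
[4] read 'b'  n13⇒n1 (via fail)
[5] read 'c'  n1⇒n10  ** P1@[5:5]
[6] read 'e'  n10⇒n5 (via fail)
[7] read 'e'  n5⇒n6
[8] read 'a'  n6⇒n14
[9] read 'e'  n14⇒n15  ** P5@[6:9]
[10] read 'a'  n15⇒n0 (via fail)
[11] read 'a'  n0⇒n0
[12] read 'b'  n0⇒n1
[13] read 'a'  n1⇒n2
[14] read 'e'  n2⇒n5 (via fail)
[15] read 'e'  n5⇒n6
[16] read 'b'  n6⇒n12 (via fail)
[17] read 'e'  n12⇒n5 (via fail)
[18] read 'e'  n5⇒n6
[19] read 'a'  n6⇒n14
[20] read 'e'  n14⇒n15  ** P5@[17:20]
[21] read 'c'  n15⇒n4 (via fail)  ** P1@[21:21]
[22] read 'e'  n4⇒n5 (via fail)
[23] read 'b'  n5⇒n12
[24] read 'e'  n12⇒n5 (via fail)
[25] read 'b'  n5⇒n12
[26] read 'c'  n12⇒n10 (via fail)  ** P1@[26:26]
[27] read 'a'  n10⇒n11  ** P3@[25:27]
[28] read 'b'  n11⇒n1 (via fail)
[29] read 'b'  n1⇒n1 (via fail)
[30] read 'a'  n1⇒n2
[31] read 'c'  n2⇒n3  ** P0@[29:31],P1@[31:31]
[32] read 'e'  n3⇒n5 (via fail)
[33] read 'c'  n5⇒n4 (via fail)  ** P1@[33:33]
[34] read 'e'  n4⇒n5 (via fail)
[35] read 'e'  n5⇒n6
[36] read 'a'  n6⇒n14
[37] read 'e'  n14⇒n15  ** P5@[34:37]
[38] read 'b'  n15⇒n12 (via fail)
[39] read 'c'  n12⇒n10 (via fail)  ** P1@[39:39]
[40] read 'e'  n10⇒n5 (via fail)
[41] read 'b'  n5⇒n12
[42] read 'a'  n12⇒n13  ** P4@[40:42]
[43] read 'b'  n13⇒n1 (via fail)
[44] read 'a'  n1⇒n2
[45] read 'c'  n2⇒n3  ** P0@[43:45],P1@[45:45]
[46] read 'a'  n3⇒n0 (via fail)
[47] read 'b'  n0⇒n1
[48] read 'a'  n1⇒n2
[49] read 'c'  n2⇒n3  ** P0@[47:49],P1@[49:49]
[50] read 'b'  n3⇒n1 (via fail)
[51] read 'a'  n1⇒n2
[52] read 'c'  n2⇒n3  ** P0@[50:52],P1@[52:52]

Matches: [[3,4],[5,1],[9,5],[20,5],[21,1],[26,1],[27,3],[31,0],[31,1],[33,1],[37,5],[39,1],[42,4],[45,0],[45,1],[49,0],[49,1],[52,0],[52,1]]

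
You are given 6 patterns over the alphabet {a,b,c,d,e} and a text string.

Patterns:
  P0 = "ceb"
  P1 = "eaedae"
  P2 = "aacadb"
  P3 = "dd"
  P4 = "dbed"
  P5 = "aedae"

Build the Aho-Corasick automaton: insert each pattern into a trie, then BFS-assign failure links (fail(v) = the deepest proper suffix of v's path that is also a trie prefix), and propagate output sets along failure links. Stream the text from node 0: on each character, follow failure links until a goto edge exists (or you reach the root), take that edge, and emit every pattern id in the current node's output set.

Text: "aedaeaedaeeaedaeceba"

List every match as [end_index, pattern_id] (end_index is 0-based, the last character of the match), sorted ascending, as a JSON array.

Build:
Trie (insert patterns):
  0='ε' goto a→10 c→1 d→16 e→4
  1='c' goto e→2
  2='ce' goto b→3
  3='ceb' goto ·  [P0 ends]
  4='e' goto a→5
  5='ea' goto e→6
  6='eae' goto d→7
  7='eaed' goto a→8
  8='eaeda' goto e→9
  9='eaedae' goto ·  [P1 ends]
  10='a' goto a→11 e→21
  11='aa' goto c→12
  12='aac' goto a→13
  13='aaca' goto d→14
  14='aacad' goto b→15
  15='aacadb' goto ·  [P2 ends]
  16='d' goto b→18 d→17
  17='dd' goto ·  [P3 ends]
  18='db' goto e→19
  19='dbe' goto d→20
  20='dbed' goto ·  [P4 ends]
  21='ae' goto d→22
  22='aed' goto a→23
  23='aeda' goto e→24
  24='aedae' goto ·  [P5 ends]

Failure links (BFS by depth):
  n1('c'): parent n0 fail=0; on 'c' 0 → fail=0;  out ∅∪∅=∅
  n4('e'): parent n0 fail=0; on 'e' 0 → fail=0;  out ∅∪∅=∅
  n10('a'): parent n0 fail=0; on 'a' 0 → fail=0;  out ∅∪∅=∅
  n16('d'): parent n0 fail=0; on 'd' 0 → fail=0;  out ∅∪∅=∅
  n2('ce'): parent n1 fail=0; on 'e' 0 → fail=4;  out ∅∪∅=∅
  n5('ea'): parent n4 fail=0; on 'a' 0 → fail=10;  out ∅∪∅=∅
  n11('aa'): parent n10 fail=0; on 'a' 0 → fail=10;  out ∅∪∅=∅
  n17('dd'): parent n16 fail=0; on 'd' 0 → fail=16;  out {3}∪∅={3}
  n18('db'): parent n16 fail=0; on 'b' 0 → fail=0;  out ∅∪∅=∅
  n21('ae'): parent n10 fail=0; on 'e' 0 → fail=4;  out ∅∪∅=∅
  n3('ceb'): parent n2 fail=4; on 'b' 4→0 → fail=0;  out {0}∪∅={0}
  n6('eae'): parent n5 fail=10; on 'e' 10 → fail=21;  out ∅∪∅=∅
  n12('aac'): parent n11 fail=10; on 'c' 10→0 → fail=1;  out ∅∪∅=∅
  n19('dbe'): parent n18 fail=0; on 'e' 0 → fail=4;  out ∅∪∅=∅
  n22('aed'): parent n21 fail=4; on 'd' 4→0 → fail=16;  out ∅∪∅=∅
  n7('eaed'): parent n6 fail=21; on 'd' 21 → fail=22;  out ∅∪∅=∅
  n13('aaca'): parent n12 fail=1; on 'a' 1→0 → fail=10;  out ∅∪∅=∅
  n20('dbed'): parent n19 fail=4; on 'd' 4→0 → fail=16;  out {4}∪∅={4}
  n23('aeda'): parent n22 fail=16; on 'a' 16→0 → fail=10;  out ∅∪∅=∅
  n8('eaeda'): parent n7 fail=22; on 'a' 22 → fail=23;  out ∅∪∅=∅
  n14('aacad'): parent n13 fail=10; on 'd' 10→0 → fail=16;  out ∅∪∅=∅
  n24('aedae'): parent n23 fail=10; on 'e' 10 → fail=21;  out {5}∪∅={5}
  n9('eaedae'): parent n8 fail=23; on 'e' 23 → fail=24;  out {1}∪{5}={1,5}
  n15('aacadb'): parent n14 fail=16; on 'b' 16 → fail=18;  out {2}∪∅={2}

Run:
i=0 'a': node 0→10
i=1 'e': node 10→21
i=2 'd': node 21→22
i=3 'a': node 22→23
i=4 'e': node 23→24  ** P5@[0:4]
i=5 'a': node 24→5 (via fail)
i=6 'e': node 5→6
i=7 'd': node 6→7
i=8 'a': node 7→8
i=9 'e': node 8→9  ** P1@[4:9],P5@[5:9]
i=10 'e': node 9→4 (via fail)
i=11 'a': node 4→5
i=12 'e': node 5→6
i=13 'd': node 6→7
i=14 'a': node 7→8
i=15 'e': node 8→9  ** P1@[10:15],P5@[11:15]
i=16 'c': node 9→1 (via fail)
i=17 'e': node 1→2
i=18 'b': node 2→3  ** P0@[16:18]
i=19 'a': node 3→10 (via fail)

All matches (sorted): [[4,5],[9,1],[9,5],[15,1],[15,5],[18,0]]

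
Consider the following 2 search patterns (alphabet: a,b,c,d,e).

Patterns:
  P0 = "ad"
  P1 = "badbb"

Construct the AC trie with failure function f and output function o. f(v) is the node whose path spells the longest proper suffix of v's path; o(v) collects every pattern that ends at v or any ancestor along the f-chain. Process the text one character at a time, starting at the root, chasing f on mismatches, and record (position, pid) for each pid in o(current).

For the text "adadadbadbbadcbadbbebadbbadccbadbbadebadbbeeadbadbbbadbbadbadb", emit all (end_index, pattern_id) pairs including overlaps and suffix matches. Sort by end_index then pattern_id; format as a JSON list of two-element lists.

Construct AC machine:
Trie nodes:
  n0 'ε': a→1 b→3
  n1 'a': d→2
  n2 'ad': ·  [P0 ends]
  n3 'b': a→4
  n4 'ba': d→5
  n5 'bad': b→6
  n6 'badb': b→7
  n7 'badbb': ·  [P1 ends]

BFS fail/out derivation:
  fail(1) 'a': from fail(0)=0 chase 'a': 0 ⇒ 0;  out=∅∪out(0)=∅
  fail(3) 'b': from fail(0)=0 chase 'b': 0 ⇒ 0;  out=∅∪out(0)=∅
  fail(2) 'ad': from fail(1)=0 chase 'd': 0 ⇒ 0;  out={0}∪out(0)={0}
  fail(4) 'ba': from fail(3)=0 chase 'a': 0 ⇒ 1;  out=∅∪out(1)=∅
  fail(5) 'bad': from fail(4)=1 chase 'd': 1 ⇒ 2;  out=∅∪out(2)={0}
  fail(6) 'badb': from fail(5)=2 chase 'b': 2→0 ⇒ 3;  out=∅∪out(3)=∅
  fail(7) 'badbb': from fail(6)=3 chase 'b': 3→0 ⇒ 3;  out={1}∪out(3)={1}

Text stream:
pos 0 'a': at 1
pos 1 'd': at 2  ** P0@[0:1]
pos 2 'a': at 1 (fail-walked)
pos 3 'd': at 2  ** P0@[2:3]
pos 4 'a': at 1 (fail-walked)
pos 5 'd': at 2  ** P0@[4:5]
pos 6 'b': at 3 (fail-walked)
pos 7 'a': at 4
pos 8 'd': at 5  ** P0@[7:8]
pos 9 'b': at 6
pos 10 'b': at 7  ** P1@[6:10]
pos 11 'a': at 4 (fail-walked)
pos 12 'd': at 5  ** P0@[11:12]
pos 13 'c': at 0 (fail-walked)
pos 14 'b': at 3
pos 15 'a': at 4
pos 16 'd': at 5  ** P0@[15:16]
pos 17 'b': at 6
pos 18 'b': at 7  ** P1@[14:18]
pos 19 'e': at 0 (fail-walked)
pos 20 'b': at 3
pos 21 'a': at 4
pos 22 'd': at 5  ** P0@[21:22]
pos 23 'b': at 6
pos 24 'b': at 7  ** P1@[20:24]
pos 25 'a': at 4 (fail-walked)
pos 26 'd': at 5  ** P0@[25:26]
pos 27 'c': at 0 (fail-walked)
pos 28 'c': at 0
pos 29 'b': at 3
pos 30 'a': at 4
pos 31 'd': at 5  ** P0@[30:31]
pos 32 'b': at 6
pos 33 'b': at 7  ** P1@[29:33]
pos 34 'a': at 4 (fail-walked)
pos 35 'd': at 5  ** P0@[34:35]
pos 36 'e': at 0 (fail-walked)
pos 37 'b': at 3
pos 38 'a': at 4
pos 39 'd': at 5  ** P0@[38:39]
pos 40 'b': at 6
pos 41 'b': at 7  ** P1@[37:41]
pos 42 'e': at 0 (fail-walked)
pos 43 'e': at 0
pos 44 'a': at 1
pos 45 'd': at 2  ** P0@[44:45]
pos 46 'b': at 3 (fail-walked)
pos 47 'a': at 4
pos 48 'd': at 5  ** P0@[47:48]
pos 49 'b': at 6
pos 50 'b': at 7  ** P1@[46:50]
pos 51 'b': at 3 (fail-walked)
pos 52 'a': at 4
pos 53 'd': at 5  ** P0@[52:53]
pos 54 'b': at 6
pos 55 'b': at 7  ** P1@[51:55]
pos 56 'a': at 4 (fail-walked)
pos 57 'd': at 5  ** P0@[56:57]
pos 58 'b': at 6
pos 59 'a': at 4 (fail-walked)
pos 60 'd': at 5  ** P0@[59:60]
pos 61 'b': at 6

Result: [[1,0],[3,0],[5,0],[8,0],[10,1],[12,0],[16,0],[18,1],[22,0],[24,1],[26,0],[31,0],[33,1],[35,0],[39,0],[41,1],[45,0],[48,0],[50,1],[53,0],[55,1],[57,0],[60,0]]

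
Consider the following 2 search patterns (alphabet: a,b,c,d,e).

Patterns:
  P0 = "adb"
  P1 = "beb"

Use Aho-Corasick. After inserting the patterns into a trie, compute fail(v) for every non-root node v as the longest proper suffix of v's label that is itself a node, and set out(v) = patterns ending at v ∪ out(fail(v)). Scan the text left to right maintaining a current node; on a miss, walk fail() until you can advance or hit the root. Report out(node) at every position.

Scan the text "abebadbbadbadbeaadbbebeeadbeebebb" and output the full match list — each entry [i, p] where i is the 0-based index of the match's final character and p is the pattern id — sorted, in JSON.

Build automaton:
Trie nodes:
  0='ε' goto a→1 b→4
  1='a' goto d→2
  2='ad' goto b→3
  3='adb' goto ·  ←P0
  4='b' goto e→5
  5='be' goto b→6
  6='beb' goto ·  ←P1

BFS fail/out derivation:
  n1('a'): parent n0 fail=0; on 'a' 0 → fail=0;  out ∅∪∅=∅
  n4('b'): parent n0 fail=0; on 'b' 0 → fail=0;  out ∅∪∅=∅
  n2('ad'): parent n1 fail=0; on 'd' 0 → fail=0;  out ∅∪∅=∅
  n5('be'): parent n4 fail=0; on 'e' 0 → fail=0;  out ∅∪∅=∅
  n3('adb'): parent n2 fail=0; on 'b' 0 → fail=4;  out {0}∪∅={0}
  n6('beb'): parent n5 fail=0; on 'b' 0 → fail=4;  out {1}∪∅={1}

Text stream:
[0] read 'a'  n0⇒n1
[1] read 'b'  n1⇒n4 ·f
[2] read 'e'  n4⇒n5
[3] read 'b'  n5⇒n6  → match P1@[1:3]
[4] read 'a'  n6⇒n1 ·f
[5] read 'd'  n1⇒n2
[6] read 'b'  n2⇒n3  → match P0@[4:6]
[7] read 'b'  n3⇒n4 ·f
[8] read 'a'  n4⇒n1 ·f
[9] read 'd'  n1⇒n2
[10] read 'b'  n2⇒n3  → match P0@[8:10]
[11] read 'a'  n3⇒n1 ·f
[12] read 'd'  n1⇒n2
[13] read 'b'  n2⇒n3  → match P0@[11:13]
[14] read 'e'  n3⇒n5 ·f
[15] read 'a'  n5⇒n1 ·f
[16] read 'a'  n1⇒n1 ·f
[17] read 'd'  n1⇒n2
[18] read 'b'  n2⇒n3  → match P0@[16:18]
[19] read 'b'  n3⇒n4 ·f
[20] read 'e'  n4⇒n5
[21] read 'b'  n5⇒n6  → match P1@[19:21]
[22] read 'e'  n6⇒n5 ·f
[23] read 'e'  n5⇒n0 ·f
[24] read 'a'  n0⇒n1
[25] read 'd'  n1⇒n2
[26] read 'b'  n2⇒n3  → match P0@[24:26]
[27] read 'e'  n3⇒n5 ·f
[28] read 'e'  n5⇒n0 ·f
[29] read 'b'  n0⇒n4
[30] read 'e'  n4⇒n5
[31] read 'b'  n5⇒n6  → match P1@[29:31]
[32] read 'b'  n6⇒n4 ·f

Matches: [[3,1],[6,0],[10,0],[13,0],[18,0],[21,1],[26,0],[31,1]]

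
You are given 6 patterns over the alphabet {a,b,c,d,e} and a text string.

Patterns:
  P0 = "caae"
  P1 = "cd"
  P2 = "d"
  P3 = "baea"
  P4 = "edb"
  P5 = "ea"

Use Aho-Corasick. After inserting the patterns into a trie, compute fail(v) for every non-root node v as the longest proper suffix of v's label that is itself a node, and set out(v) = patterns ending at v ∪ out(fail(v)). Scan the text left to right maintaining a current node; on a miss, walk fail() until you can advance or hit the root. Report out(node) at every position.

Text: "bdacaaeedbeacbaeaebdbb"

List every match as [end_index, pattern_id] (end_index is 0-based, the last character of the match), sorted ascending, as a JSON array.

Build:
Trie (insert patterns):
  n0 'ε': b→7 c→1 d→6 e→11
  n1 'c': a→2 d→5
  n2 'ca': a→3
  n3 'caa': e→4
  n4 'caae': ·  [P0 ends]
  n5 'cd': ·  [P1 ends]
  n6 'd': ·  [P2 ends]
  n7 'b': a→8
  n8 'ba': e→9
  n9 'bae': a→10
  n10 'baea': ·  [P3 ends]
  n11 'e': a→14 d→12
  n12 'ed': b→13
  n13 'edb': ·  [P4 ends]
  n14 'ea': ·  [P5 ends]

BFS fail/out derivation:
  n1('c'): parent n0 fail=0; on 'c' 0 → fail=0;  out ∅∪∅=∅
  n6('d'): parent n0 fail=0; on 'd' 0 → fail=0;  out {2}∪∅={2}
  n7('b'): parent n0 fail=0; on 'b' 0 → fail=0;  out ∅∪∅=∅
  n11('e'): parent n0 fail=0; on 'e' 0 → fail=0;  out ∅∪∅=∅
  n2('ca'): parent n1 fail=0; on 'a' 0 → fail=0;  out ∅∪∅=∅
  n5('cd'): parent n1 fail=0; on 'd' 0 → fail=6;  out {1}∪{2}={1,2}
  n8('ba'): parent n7 fail=0; on 'a' 0 → fail=0;  out ∅∪∅=∅
  n12('ed'): parent n11 fail=0; on 'd' 0 → fail=6;  out ∅∪{2}={2}
  n14('ea'): parent n11 fail=0; on 'a' 0 → fail=0;  out {5}∪∅={5}
  n3('caa'): parent n2 fail=0; on 'a' 0 → fail=0;  out ∅∪∅=∅
  n9('bae'): parent n8 fail=0; on 'e' 0 → fail=11;  out ∅∪∅=∅
  n13('edb'): parent n12 fail=6; on 'b' 6→0 → fail=7;  out {4}∪∅={4}
  n4('caae'): parent n3 fail=0; on 'e' 0 → fail=11;  out {0}∪∅={0}
  n10('baea'): parent n9 fail=11; on 'a' 11 → fail=14;  out {3}∪{5}={3,5}

Scan:
pos 0 'b': at 7
pos 1 'd': at 6 (fail-walked)  emit P2@[1:1]
pos 2 'a': at 0 (fail-walked)
pos 3 'c': at 1
pos 4 'a': at 2
pos 5 'a': at 3
pos 6 'e': at 4  emit P0@[3:6]
pos 7 'e': at 11 (fail-walked)
pos 8 'd': at 12  emit P2@[8:8]
pos 9 'b': at 13  emit P4@[7:9]
pos 10 'e': at 11 (fail-walked)
pos 11 'a': at 14  emit P5@[10:11]
pos 12 'c': at 1 (fail-walked)
pos 13 'b': at 7 (fail-walked)
pos 14 'a': at 8
pos 15 'e': at 9
pos 16 'a': at 10  emit P3@[13:16],P5@[15:16]
pos 17 'e': at 11 (fail-walked)
pos 18 'b': at 7 (fail-walked)
pos 19 'd': at 6 (fail-walked)  emit P2@[19:19]
pos 20 'b': at 7 (fail-walked)
pos 21 'b': at 7 (fail-walked)

Result: [[1,2],[6,0],[8,2],[9,4],[11,5],[16,3],[16,5],[19,2]]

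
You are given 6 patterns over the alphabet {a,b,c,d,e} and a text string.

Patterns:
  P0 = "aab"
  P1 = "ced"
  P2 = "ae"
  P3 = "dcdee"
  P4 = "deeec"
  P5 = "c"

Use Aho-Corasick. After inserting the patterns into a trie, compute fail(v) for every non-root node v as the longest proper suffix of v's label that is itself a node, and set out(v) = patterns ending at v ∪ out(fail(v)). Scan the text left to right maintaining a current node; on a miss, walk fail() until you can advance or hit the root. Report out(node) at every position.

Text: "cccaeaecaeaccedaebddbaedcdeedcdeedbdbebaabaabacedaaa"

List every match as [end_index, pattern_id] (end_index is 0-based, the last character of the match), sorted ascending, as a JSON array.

Construct AC machine:
Trie (insert patterns):
  n0 'ε': a→1 c→4 d→8
  n1 'a': a→2 e→7
  n2 'aa': b→3
  n3 'aab': ·  ←P0
  n4 'c': e→5  ←P5
  n5 'ce': d→6
  n6 'ced': ·  ←P1
  n7 'ae': ·  ←P2
  n8 'd': c→9 e→13
  n9 'dc': d→10
  n10 'dcd': e→11
  n11 'dcde': e→12
  n12 'dcdee': ·  ←P3
  n13 'de': e→14
  n14 'dee': e→15
  n15 'deee': c→16
  n16 'deeec': ·  ←P4

BFS fail/out derivation:
  fail(1) 'a': from fail(0)=0 chase 'a': 0 ⇒ 0;  out=∅∪out(0)=∅
  fail(4) 'c': from fail(0)=0 chase 'c': 0 ⇒ 0;  out={5}∪out(0)={5}
  fail(8) 'd': from fail(0)=0 chase 'd': 0 ⇒ 0;  out=∅∪out(0)=∅
  fail(2) 'aa': from fail(1)=0 chase 'a': 0 ⇒ 1;  out=∅∪out(1)=∅
  fail(5) 'ce': from fail(4)=0 chase 'e': 0 ⇒ 0;  out=∅∪out(0)=∅
  fail(7) 'ae': from fail(1)=0 chase 'e': 0 ⇒ 0;  out={2}∪out(0)={2}
  fail(9) 'dc': from fail(8)=0 chase 'c': 0 ⇒ 4;  out=∅∪out(4)={5}
  fail(13) 'de': from fail(8)=0 chase 'e': 0 ⇒ 0;  out=∅∪out(0)=∅
  fail(3) 'aab': from fail(2)=1 chase 'b': 1→0 ⇒ 0;  out={0}∪out(0)={0}
  fail(6) 'ced': from fail(5)=0 chase 'd': 0 ⇒ 8;  out={1}∪out(8)={1}
  fail(10) 'dcd': from fail(9)=4 chase 'd': 4→0 ⇒ 8;  out=∅∪out(8)=∅
  fail(14) 'dee': from fail(13)=0 chase 'e': 0 ⇒ 0;  out=∅∪out(0)=∅
  fail(11) 'dcde': from fail(10)=8 chase 'e': 8 ⇒ 13;  out=∅∪out(13)=∅
  fail(15) 'deee': from fail(14)=0 chase 'e': 0 ⇒ 0;  out=∅∪out(0)=∅
  fail(12) 'dcdee': from fail(11)=13 chase 'e': 13 ⇒ 14;  out={3}∪out(14)={3}
  fail(16) 'deeec': from fail(15)=0 chase 'c': 0 ⇒ 4;  out={4}∪out(4)={4,5}

Text stream:
[0] read 'c'  n0⇒n4  ** P5@[0:0]
[1] read 'c'  n4⇒n4 ·f  ** P5@[1:1]
[2] read 'c'  n4⇒n4 ·f  ** P5@[2:2]
[3] read 'a'  n4⇒n1 ·f
[4] read 'e'  n1⇒n7  ** P2@[3:4]
[5] read 'a'  n7⇒n1 ·f
[6] read 'e'  n1⇒n7  ** P2@[5:6]
[7] read 'c'  n7⇒n4 ·f  ** P5@[7:7]
[8] read 'a'  n4⇒n1 ·f
[9] read 'e'  n1⇒n7  ** P2@[8:9]
[10] read 'a'  n7⇒n1 ·f
[11] read 'c'  n1⇒n4 ·f  ** P5@[11:11]
[12] read 'c'  n4⇒n4 ·f  ** P5@[12:12]
[13] read 'e'  n4⇒n5
[14] read 'd'  n5⇒n6  ** P1@[12:14]
[15] read 'a'  n6⇒n1 ·f
[16] read 'e'  n1⇒n7  ** P2@[15:16]
[17] read 'b'  n7⇒n0 ·f
[18] read 'd'  n0⇒n8
[19] read 'd'  n8⇒n8 ·f
[20] read 'b'  n8⇒n0 ·f
[21] read 'a'  n0⇒n1
[22] read 'e'  n1⇒n7  ** P2@[21:22]
[23] read 'd'  n7⇒n8 ·f
[24] read 'c'  n8⇒n9  ** P5@[24:24]
[25] read 'd'  n9⇒n10
[26] read 'e'  n10⇒n11
[27] read 'e'  n11⇒n12  ** P3@[23:27]
[28] read 'd'  n12⇒n8 ·f
[29] read 'c'  n8⇒n9  ** P5@[29:29]
[30] read 'd'  n9⇒n10
[31] read 'e'  n10⇒n11
[32] read 'e'  n11⇒n12  ** P3@[28:32]
[33] read 'd'  n12⇒n8 ·f
[34] read 'b'  n8⇒n0 ·f
[35] read 'd'  n0⇒n8
[36] read 'b'  n8⇒n0 ·f
[37] read 'e'  n0⇒n0
[38] read 'b'  n0⇒n0
[39] read 'a'  n0⇒n1
[40] read 'a'  n1⇒n2
[41] read 'b'  n2⇒n3  ** P0@[39:41]
[42] read 'a'  n3⇒n1 ·f
[43] read 'a'  n1⇒n2
[44] read 'b'  n2⇒n3  ** P0@[42:44]
[45] read 'a'  n3⇒n1 ·f
[46] read 'c'  n1⇒n4 ·f  ** P5@[46:46]
[47] read 'e'  n4⇒n5
[48] read 'd'  n5⇒n6  ** P1@[46:48]
[49] read 'a'  n6⇒n1 ·f
[50] read 'a'  n1⇒n2
[51] read 'a'  n2⇒n2 ·f

Matches: [[0,5],[1,5],[2,5],[4,2],[6,2],[7,5],[9,2],[11,5],[12,5],[14,1],[16,2],[22,2],[24,5],[27,3],[29,5],[32,3],[41,0],[44,0],[46,5],[48,1]]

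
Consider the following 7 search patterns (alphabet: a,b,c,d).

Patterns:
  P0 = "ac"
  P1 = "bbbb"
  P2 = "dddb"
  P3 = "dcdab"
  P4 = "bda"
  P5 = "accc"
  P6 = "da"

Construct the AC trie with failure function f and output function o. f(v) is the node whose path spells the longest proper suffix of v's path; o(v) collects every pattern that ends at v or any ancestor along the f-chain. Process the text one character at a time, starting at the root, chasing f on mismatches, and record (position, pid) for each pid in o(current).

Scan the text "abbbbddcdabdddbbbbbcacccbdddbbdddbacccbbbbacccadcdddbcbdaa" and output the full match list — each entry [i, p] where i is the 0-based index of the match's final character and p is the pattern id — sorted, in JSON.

Build:
Trie (insert patterns):
  0='ε' goto a→1 b→3 d→7
  1='a' goto c→2
  2='ac' goto c→17  ←P0
  3='b' goto b→4 d→15
  4='bb' goto b→5
  5='bbb' goto b→6
  6='bbbb' goto ·  ←P1
  7='d' goto a→19 c→11 d→8
  8='dd' goto d→9
  9='ddd' goto b→10
  10='dddb' goto ·  ←P2
  11='dc' goto d→12
  12='dcd' goto a→13
  13='dcda' goto b→14
  14='dcdab' goto ·  ←P3
  15='bd' goto a→16
  16='bda' goto ·  ←P4
  17='acc' goto c→18
  18='accc' goto ·  ←P5
  19='da' goto ·  ←P6

BFS fail/out derivation:
  n1('a'): parent n0 fail=0; on 'a' 0 → fail=0;  out ∅∪∅=∅
  n3('b'): parent n0 fail=0; on 'b' 0 → fail=0;  out ∅∪∅=∅
  n7('d'): parent n0 fail=0; on 'd' 0 → fail=0;  out ∅∪∅=∅
  n2('ac'): parent n1 fail=0; on 'c' 0 → fail=0;  out {0}∪∅={0}
  n4('bb'): parent n3 fail=0; on 'b' 0 → fail=3;  out ∅∪∅=∅
  n8('dd'): parent n7 fail=0; on 'd' 0 → fail=7;  out ∅∪∅=∅
  n11('dc'): parent n7 fail=0; on 'c' 0 → fail=0;  out ∅∪∅=∅
  n15('bd'): parent n3 fail=0; on 'd' 0 → fail=7;  out ∅∪∅=∅
  n19('da'): parent n7 fail=0; on 'a' 0 → fail=1;  out {6}∪∅={6}
  n5('bbb'): parent n4 fail=3; on 'b' 3 → fail=4;  out ∅∪∅=∅
  n9('ddd'): parent n8 fail=7; on 'd' 7 → fail=8;  out ∅∪∅=∅
  n12('dcd'): parent n11 fail=0; on 'd' 0 → fail=7;  out ∅∪∅=∅
  n16('bda'): parent n15 fail=7; on 'a' 7 → fail=19;  out {4}∪{6}={4,6}
  n17('acc'): parent n2 fail=0; on 'c' 0 → fail=0;  out ∅∪∅=∅
  n6('bbbb'): parent n5 fail=4; on 'b' 4 → fail=5;  out {1}∪∅={1}
  n10('dddb'): parent n9 fail=8; on 'b' 8→7→0 → fail=3;  out {2}∪∅={2}
  n13('dcda'): parent n12 fail=7; on 'a' 7 → fail=19;  out ∅∪{6}={6}
  n18('accc'): parent n17 fail=0; on 'c' 0 → fail=0;  out {5}∪∅={5}
  n14('dcdab'): parent n13 fail=19; on 'b' 19→1→0 → fail=3;  out {3}∪∅={3}

Scan:
[0] read 'a'  n0⇒n1
[1] read 'b'  n1⇒n3 ·f
[2] read 'b'  n3⇒n4
[3] read 'b'  n4⇒n5
[4] read 'b'  n5⇒n6  → match P1@[1:4]
[5] read 'd'  n6⇒n15 ·f
[6] read 'd'  n15⇒n8 ·f
[7] read 'c'  n8⇒n11 ·f
[8] read 'd'  n11⇒n12
[9] read 'a'  n12⇒n13  → match P6@[8:9]
[10] read 'b'  n13⇒n14  → match P3@[6:10]
[11] read 'd'  n14⇒n15 ·f
[12] read 'd'  n15⇒n8 ·f
[13] read 'd'  n8⇒n9
[14] read 'b'  n9⇒n10  → match P2@[11:14]
[15] read 'b'  n10⇒n4 ·f
[16] read 'b'  n4⇒n5
[17] read 'b'  n5⇒n6  → match P1@[14:17]
[18] read 'b'  n6⇒n6 ·f  → match P1@[15:18]
[19] read 'c'  n6⇒n0 ·f
[20] read 'a'  n0⇒n1
[21] read 'c'  n1⇒n2  → match P0@[20:21]
[22] read 'c'  n2⇒n17
[23] read 'c'  n17⇒n18  → match P5@[20:23]
[24] read 'b'  n18⇒n3 ·f
[25] read 'd'  n3⇒n15
[26] read 'd'  n15⇒n8 ·f
[27] read 'd'  n8⇒n9
[28] read 'b'  n9⇒n10  → match P2@[25:28]
[29] read 'b'  n10⇒n4 ·f
[30] read 'd'  n4⇒n15 ·f
[31] read 'd'  n15⇒n8 ·f
[32] read 'd'  n8⇒n9
[33] read 'b'  n9⇒n10  → match P2@[30:33]
[34] read 'a'  n10⇒n1 ·f
[35] read 'c'  n1⇒n2  → match P0@[34:35]
[36] read 'c'  n2⇒n17
[37] read 'c'  n17⇒n18  → match P5@[34:37]
[38] read 'b'  n18⇒n3 ·f
[39] read 'b'  n3⇒n4
[40] read 'b'  n4⇒n5
[41] read 'b'  n5⇒n6  → match P1@[38:41]
[42] read 'a'  n6⇒n1 ·f
[43] read 'c'  n1⇒n2  → match P0@[42:43]
[44] read 'c'  n2⇒n17
[45] read 'c'  n17⇒n18  → match P5@[42:45]
[46] read 'a'  n18⇒n1 ·f
[47] read 'd'  n1⇒n7 ·f
[48] read 'c'  n7⇒n11
[49] read 'd'  n11⇒n12
[50] read 'd'  n12⇒n8 ·f
[51] read 'd'  n8⇒n9
[52] read 'b'  n9⇒n10  → match P2@[49:52]
[53] read 'c'  n10⇒n0 ·f
[54] read 'b'  n0⇒n3
[55] read 'd'  n3⇒n15
[56] read 'a'  n15⇒n16  → match P4@[54:56],P6@[55:56]
[57] read 'a'  n16⇒n1 ·f

Matches: [[4,1],[9,6],[10,3],[14,2],[17,1],[18,1],[21,0],[23,5],[28,2],[33,2],[35,0],[37,5],[41,1],[43,0],[45,5],[52,2],[56,4],[56,6]]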